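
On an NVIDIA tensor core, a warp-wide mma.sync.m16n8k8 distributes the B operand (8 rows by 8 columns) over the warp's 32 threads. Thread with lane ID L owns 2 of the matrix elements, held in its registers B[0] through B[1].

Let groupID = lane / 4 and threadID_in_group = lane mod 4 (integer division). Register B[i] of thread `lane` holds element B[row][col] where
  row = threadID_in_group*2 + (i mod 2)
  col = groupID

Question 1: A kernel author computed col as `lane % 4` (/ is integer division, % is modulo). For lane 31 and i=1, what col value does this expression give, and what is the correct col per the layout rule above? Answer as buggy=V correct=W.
`lane % 4`[31,1]⇒3
31: gr=7,th=3
[1] (3*2+1,7) = (7,7)
col: 3 vs 7

buggy=3 correct=7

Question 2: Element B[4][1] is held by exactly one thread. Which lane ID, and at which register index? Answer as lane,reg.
6,0

c=1→G=1  r=4→T=2,p=0
L=1*4+2=6  i=0=0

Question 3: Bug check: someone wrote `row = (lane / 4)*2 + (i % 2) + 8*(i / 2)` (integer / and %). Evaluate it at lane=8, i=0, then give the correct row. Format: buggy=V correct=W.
`(lane / 4)*2 + (i % 2) + 8*(i / 2)`[8,0]=>4
lane 8: grp=2 (8/4), tig=0 (8%4)
i=0: r=0*2+0=0, c=grp=2
row: 4 vs 0

buggy=4 correct=0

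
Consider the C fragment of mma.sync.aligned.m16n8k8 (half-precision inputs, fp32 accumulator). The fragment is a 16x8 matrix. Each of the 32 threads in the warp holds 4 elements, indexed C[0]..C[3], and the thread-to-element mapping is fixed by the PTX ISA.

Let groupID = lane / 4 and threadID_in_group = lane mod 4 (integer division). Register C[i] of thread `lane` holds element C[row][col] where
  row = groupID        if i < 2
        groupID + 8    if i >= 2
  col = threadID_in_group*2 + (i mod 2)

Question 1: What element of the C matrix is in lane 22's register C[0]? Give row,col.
5,4

22: G=5,T=2
[0] (5+0,2*2+0) = (5,4)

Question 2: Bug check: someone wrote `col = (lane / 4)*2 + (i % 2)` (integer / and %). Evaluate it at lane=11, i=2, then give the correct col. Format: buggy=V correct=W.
buggy=4 correct=6

`(lane / 4)*2 + (i % 2)`[11,2]->4
lane 11->11/4=2, 11 mod 4=3
i=2  r:2+8->10  c:2·3+0->6
col: 4 vs 6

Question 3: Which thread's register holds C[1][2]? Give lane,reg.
5,0

r:1=>grp=1,rB=0  c:2=>tig=1,lo=0
L=1*4+1=5  i=0*2+0=0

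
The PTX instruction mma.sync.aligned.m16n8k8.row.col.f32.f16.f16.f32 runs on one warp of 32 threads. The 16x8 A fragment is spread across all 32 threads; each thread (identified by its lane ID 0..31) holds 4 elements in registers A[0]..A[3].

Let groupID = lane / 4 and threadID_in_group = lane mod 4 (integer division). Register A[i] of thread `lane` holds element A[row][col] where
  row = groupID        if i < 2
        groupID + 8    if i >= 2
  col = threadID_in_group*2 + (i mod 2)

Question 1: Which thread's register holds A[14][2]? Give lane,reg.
r:14=>grp=6,rB=1  c:2=>tig=1,lo=0
L=6*4+1=25  i=1*2+0=2

25,2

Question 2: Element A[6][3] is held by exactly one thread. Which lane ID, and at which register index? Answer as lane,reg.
25,1

r: 6->gid=6,r8=0  c: 3->tid=1,i&1=1
L=6*4+1=25  i=0*2+1=1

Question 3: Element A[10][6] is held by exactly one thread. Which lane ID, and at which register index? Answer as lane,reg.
r:10=>grp=2,rB=1  c:6=>tig=3,lo=0
L=2*4+3=11  i=1*2+0=2

11,2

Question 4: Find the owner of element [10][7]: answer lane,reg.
11,3

r: 10->gid=2,r8=1  c: 7->tid=3,i&1=1
L=2*4+3=11  i=1*2+1=3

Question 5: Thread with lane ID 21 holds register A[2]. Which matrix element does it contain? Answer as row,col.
L=21→G=21>>2=5, T=21&3=1
[2]→row 5+8=13  col 1·2+0=2

13,2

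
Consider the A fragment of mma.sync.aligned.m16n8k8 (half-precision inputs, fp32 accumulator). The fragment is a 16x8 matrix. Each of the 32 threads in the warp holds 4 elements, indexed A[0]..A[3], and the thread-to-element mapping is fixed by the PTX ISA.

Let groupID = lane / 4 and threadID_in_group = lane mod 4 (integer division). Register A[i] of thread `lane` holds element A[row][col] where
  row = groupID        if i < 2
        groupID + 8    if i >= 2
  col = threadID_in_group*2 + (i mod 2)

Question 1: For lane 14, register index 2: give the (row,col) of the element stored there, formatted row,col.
lane 14: gr=3 (14/4), th=2 (14%4)
i=2: r=3+8=11, c=2*2+0=4

11,4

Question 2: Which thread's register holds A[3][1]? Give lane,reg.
12,1

r=3⇒gr=3,Rb=0  c=1⇒th=0,odd=1
L=3*4+0=12  i=0*2+1=1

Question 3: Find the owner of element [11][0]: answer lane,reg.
r: 11->gid=3,r8=1  c: 0->tid=0,i&1=0
L=3*4+0=12  i=1*2+0=2

12,2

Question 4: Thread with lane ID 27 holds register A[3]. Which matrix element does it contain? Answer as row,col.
14,7

L=27->gid=27>>2=6, tid=27&3=3
[3]->row 6+8=14  col 3·2+1=7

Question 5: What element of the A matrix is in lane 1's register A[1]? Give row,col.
lane 1->1/4=0, 1 mod 4=1
i=1  r:0+0->0  c:2·1+1->3

0,3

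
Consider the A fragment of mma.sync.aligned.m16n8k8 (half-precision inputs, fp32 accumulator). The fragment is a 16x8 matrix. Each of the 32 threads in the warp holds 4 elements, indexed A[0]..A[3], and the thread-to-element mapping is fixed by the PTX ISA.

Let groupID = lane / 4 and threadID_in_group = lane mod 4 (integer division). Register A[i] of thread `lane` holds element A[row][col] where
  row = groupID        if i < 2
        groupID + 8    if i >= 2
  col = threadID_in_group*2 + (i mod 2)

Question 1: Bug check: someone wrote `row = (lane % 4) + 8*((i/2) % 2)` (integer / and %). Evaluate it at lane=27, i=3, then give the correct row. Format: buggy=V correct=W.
buggy=11 correct=14

`(lane % 4) + 8*((i/2) % 2)`[27,3]⇒11
27: gr=6,th=3
[3] (6+8,3*2+1) = (14,7)
row: 11 vs 14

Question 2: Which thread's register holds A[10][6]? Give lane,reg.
11,2

r=10⇒gr=2,Rb=1  c=6⇒th=3,odd=0
L=2*4+3=11  i=1*2+0=2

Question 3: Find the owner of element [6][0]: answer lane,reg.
r:6=>grp=6,rB=0  c:0=>tig=0,lo=0
L=6*4+0=24  i=0*2+0=0

24,0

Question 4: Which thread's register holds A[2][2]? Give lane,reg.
r=2->g=2,rb=0  c=2->t=1,b0=0
L=2*4+1=9  i=0*2+0=0

9,0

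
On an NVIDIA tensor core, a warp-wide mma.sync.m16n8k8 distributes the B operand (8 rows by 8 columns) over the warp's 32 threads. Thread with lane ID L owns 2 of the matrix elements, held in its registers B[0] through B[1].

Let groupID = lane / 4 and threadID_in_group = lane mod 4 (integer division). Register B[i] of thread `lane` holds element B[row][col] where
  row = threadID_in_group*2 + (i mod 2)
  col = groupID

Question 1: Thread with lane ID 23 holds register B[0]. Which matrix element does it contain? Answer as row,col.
23: gid=5,tid=3
[0] (3*2+0,5) = (6,5)

6,5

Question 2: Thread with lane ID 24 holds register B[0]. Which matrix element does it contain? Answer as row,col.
24: grp=6,tig=0
[0] (0*2+0,6) = (0,6)

0,6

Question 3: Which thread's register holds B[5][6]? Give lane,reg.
26,1

c=6→G=6  r=5→T=2,p=1
L=6*4+2=26  i=1=1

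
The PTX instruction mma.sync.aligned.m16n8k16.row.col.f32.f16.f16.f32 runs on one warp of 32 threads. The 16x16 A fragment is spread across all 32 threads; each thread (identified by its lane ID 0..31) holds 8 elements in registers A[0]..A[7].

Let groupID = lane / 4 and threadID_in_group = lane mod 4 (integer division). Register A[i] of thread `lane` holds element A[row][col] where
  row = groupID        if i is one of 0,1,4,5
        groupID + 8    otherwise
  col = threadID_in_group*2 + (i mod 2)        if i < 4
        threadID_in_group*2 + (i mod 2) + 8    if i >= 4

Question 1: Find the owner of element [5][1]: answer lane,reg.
20,1

r: 5->gid=5,r8=0  c: 1->c8=0,tid=0,i&1=1
L=5*4+0=20  i=0*4+0*2+1=1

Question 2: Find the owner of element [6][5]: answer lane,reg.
r:6=>grp=6,rB=0  c:5=>cB=0,tig=2,lo=1
L=6*4+2=26  i=0*4+0*2+1=1

26,1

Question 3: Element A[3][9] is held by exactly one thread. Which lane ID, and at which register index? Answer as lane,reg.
12,5

r=3->g=3,rb=0  c=9->cb=1,t=0,b0=1
L=3*4+0=12  i=1*4+0*2+1=5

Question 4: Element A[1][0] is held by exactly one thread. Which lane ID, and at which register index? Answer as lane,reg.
4,0

r=1->g=1,rb=0  c=0->cb=0,t=0,b0=0
L=1*4+0=4  i=0*4+0*2+0=0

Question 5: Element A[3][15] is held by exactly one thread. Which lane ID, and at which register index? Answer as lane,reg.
r:3=>grp=3,rB=0  c:15=>cB=1,tig=3,lo=1
L=3*4+3=15  i=1*4+0*2+1=5

15,5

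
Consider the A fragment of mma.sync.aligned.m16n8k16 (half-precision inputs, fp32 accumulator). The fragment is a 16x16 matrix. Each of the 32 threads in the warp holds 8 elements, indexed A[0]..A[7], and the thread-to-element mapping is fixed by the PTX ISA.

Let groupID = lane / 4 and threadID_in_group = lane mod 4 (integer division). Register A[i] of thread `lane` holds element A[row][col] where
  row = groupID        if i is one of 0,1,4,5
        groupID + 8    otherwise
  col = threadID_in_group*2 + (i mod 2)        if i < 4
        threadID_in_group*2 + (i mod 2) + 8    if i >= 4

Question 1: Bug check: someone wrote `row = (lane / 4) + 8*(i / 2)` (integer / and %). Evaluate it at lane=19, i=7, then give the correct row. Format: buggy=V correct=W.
buggy=28 correct=12

`(lane / 4) + 8*(i / 2)`[19,7]=>28
19: grp=4,tig=3
[7] (4+8,3*2+1+8) = (12,15)
row: 28 vs 12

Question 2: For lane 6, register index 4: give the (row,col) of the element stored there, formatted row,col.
1,12

L=6=>grp=6>>2=1, tig=6&3=2
[4]=>row 1+0=1  col 2·2+0+8=12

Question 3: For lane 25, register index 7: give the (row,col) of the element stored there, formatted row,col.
25: G=6,T=1
[7] (6+8,1*2+1+8) = (14,11)

14,11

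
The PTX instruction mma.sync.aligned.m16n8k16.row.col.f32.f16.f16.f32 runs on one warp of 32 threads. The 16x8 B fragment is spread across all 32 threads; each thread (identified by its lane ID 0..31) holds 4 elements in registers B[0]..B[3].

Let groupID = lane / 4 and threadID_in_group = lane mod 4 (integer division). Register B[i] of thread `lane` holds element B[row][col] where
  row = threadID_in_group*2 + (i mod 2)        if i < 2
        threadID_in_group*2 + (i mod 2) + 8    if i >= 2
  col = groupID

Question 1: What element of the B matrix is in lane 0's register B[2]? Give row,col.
8,0

lane 0=>0/4=0, 0 mod 4=0
i=2  r:2·0+0+8=>8  c:0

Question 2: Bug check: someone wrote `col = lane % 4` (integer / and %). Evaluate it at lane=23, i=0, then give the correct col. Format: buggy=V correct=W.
buggy=3 correct=5

`lane % 4`[23,0]=>3
lane 23: grp=5 (23/4), tig=3 (23%4)
i=0: r=3*2+0+0=6, c=grp=5
col: 3 vs 5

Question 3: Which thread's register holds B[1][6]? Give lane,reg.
24,1

c=6->g=6  r=1->rb=0,t=0,b0=1
L=6*4+0=24  i=0*2+1=1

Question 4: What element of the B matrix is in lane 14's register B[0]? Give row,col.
4,3

lane 14->14/4=3, 14 mod 4=2
i=0  r:2·2+0+0->4  c:3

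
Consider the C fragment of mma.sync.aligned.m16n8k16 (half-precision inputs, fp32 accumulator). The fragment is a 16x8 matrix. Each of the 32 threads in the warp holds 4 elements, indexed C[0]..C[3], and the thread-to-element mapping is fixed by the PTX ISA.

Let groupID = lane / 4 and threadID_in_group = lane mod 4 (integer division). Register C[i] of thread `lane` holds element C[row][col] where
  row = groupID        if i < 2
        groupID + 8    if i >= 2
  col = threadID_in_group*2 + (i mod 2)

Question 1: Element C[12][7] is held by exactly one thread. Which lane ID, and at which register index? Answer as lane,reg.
r=12→G=4,rhi=1  c=7→T=3,p=1
L=4*4+3=19  i=1*2+1=3

19,3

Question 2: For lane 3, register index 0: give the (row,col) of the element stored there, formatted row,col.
3: gr=0,th=3
[0] (0+0,3*2+0) = (0,6)

0,6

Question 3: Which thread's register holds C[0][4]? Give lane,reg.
r:0=>grp=0,rB=0  c:4=>tig=2,lo=0
L=0*4+2=2  i=0*2+0=0

2,0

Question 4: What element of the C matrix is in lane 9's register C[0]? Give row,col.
L=9->gid=9>>2=2, tid=9&3=1
[0]->row 2+0=2  col 1·2+0=2

2,2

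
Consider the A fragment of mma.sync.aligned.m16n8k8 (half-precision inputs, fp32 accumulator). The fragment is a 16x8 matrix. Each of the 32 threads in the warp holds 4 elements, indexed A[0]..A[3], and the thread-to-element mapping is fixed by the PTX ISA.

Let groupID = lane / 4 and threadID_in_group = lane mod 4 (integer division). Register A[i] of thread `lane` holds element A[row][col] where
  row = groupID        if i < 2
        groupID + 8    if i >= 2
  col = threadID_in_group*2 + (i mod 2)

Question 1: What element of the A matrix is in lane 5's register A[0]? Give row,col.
lane 5: G=1 (5/4), T=1 (5%4)
i=0: r=1+0=1, c=1*2+0=2

1,2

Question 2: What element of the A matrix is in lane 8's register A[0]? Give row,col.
lane 8→8/4=2, 8 mod 4=0
i=0  r:2+0→2  c:2·0+0→0

2,0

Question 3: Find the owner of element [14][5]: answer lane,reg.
r:14=>grp=6,rB=1  c:5=>tig=2,lo=1
L=6*4+2=26  i=1*2+1=3

26,3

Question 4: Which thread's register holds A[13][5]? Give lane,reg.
22,3

r:13=>grp=5,rB=1  c:5=>tig=2,lo=1
L=5*4+2=22  i=1*2+1=3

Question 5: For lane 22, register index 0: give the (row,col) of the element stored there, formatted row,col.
5,4

lane 22: g=5 (22/4), t=2 (22%4)
i=0: r=5+0=5, c=2*2+0=4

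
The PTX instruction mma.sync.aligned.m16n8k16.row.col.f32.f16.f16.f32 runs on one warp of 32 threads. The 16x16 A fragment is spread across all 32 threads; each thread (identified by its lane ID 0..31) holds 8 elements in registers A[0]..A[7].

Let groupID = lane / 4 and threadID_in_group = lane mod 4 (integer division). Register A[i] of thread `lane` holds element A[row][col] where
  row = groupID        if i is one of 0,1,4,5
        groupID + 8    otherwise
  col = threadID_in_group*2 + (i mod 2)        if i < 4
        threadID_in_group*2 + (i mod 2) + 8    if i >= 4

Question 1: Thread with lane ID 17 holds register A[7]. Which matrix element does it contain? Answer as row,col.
17: grp=4,tig=1
[7] (4+8,1*2+1+8) = (12,11)

12,11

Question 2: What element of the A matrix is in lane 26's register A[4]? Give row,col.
6,12

26: G=6,T=2
[4] (6+0,2*2+0+8) = (6,12)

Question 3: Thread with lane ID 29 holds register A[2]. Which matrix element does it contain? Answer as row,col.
15,2

lane 29: gr=7 (29/4), th=1 (29%4)
i=2: r=7+8=15, c=1*2+0+0=2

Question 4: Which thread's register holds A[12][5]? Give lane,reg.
r=12⇒gr=4,Rb=1  c=5⇒Cb=0,th=2,odd=1
L=4*4+2=18  i=0*4+1*2+1=3

18,3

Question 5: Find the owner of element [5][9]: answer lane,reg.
r=5→G=5,rhi=0  c=9→chi=1,T=0,p=1
L=5*4+0=20  i=1*4+0*2+1=5

20,5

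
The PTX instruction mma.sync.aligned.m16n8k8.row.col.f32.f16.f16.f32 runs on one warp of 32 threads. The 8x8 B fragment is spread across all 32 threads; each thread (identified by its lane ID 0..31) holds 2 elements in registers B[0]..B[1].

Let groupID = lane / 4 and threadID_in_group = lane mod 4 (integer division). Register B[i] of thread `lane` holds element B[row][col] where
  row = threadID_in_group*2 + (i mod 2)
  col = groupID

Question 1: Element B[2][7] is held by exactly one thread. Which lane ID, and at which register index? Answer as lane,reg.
29,0

c=7⇒gr=7  r=2⇒th=1,odd=0
L=7*4+1=29  i=0=0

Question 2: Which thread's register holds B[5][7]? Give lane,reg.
30,1

c:7=>grp=7  r:5=>tig=2,lo=1
L=7*4+2=30  i=1=1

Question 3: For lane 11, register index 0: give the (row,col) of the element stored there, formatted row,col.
11: gr=2,th=3
[0] (3*2+0,2) = (6,2)

6,2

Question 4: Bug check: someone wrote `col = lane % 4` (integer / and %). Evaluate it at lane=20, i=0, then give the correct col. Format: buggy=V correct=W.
buggy=0 correct=5

`lane % 4`[20,0]→0
lane 20: G=5 (20/4), T=0 (20%4)
i=0: r=0*2+0=0, c=G=5
col: 0 vs 5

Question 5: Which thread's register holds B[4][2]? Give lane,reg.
10,0

c: 2->gid=2  r: 4->tid=2,i&1=0
L=2*4+2=10  i=0=0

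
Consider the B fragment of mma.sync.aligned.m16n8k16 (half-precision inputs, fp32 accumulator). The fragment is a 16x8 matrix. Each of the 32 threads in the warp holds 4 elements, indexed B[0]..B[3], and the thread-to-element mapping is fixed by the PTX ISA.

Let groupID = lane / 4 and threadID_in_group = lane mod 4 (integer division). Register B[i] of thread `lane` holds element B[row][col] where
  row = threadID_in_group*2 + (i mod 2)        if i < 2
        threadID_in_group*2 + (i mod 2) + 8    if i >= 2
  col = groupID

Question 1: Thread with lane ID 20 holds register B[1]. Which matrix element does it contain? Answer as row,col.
20: gr=5,th=0
[1] (0*2+1+0,5) = (1,5)

1,5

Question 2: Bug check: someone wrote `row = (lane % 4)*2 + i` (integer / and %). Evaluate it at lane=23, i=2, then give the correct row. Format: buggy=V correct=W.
`(lane % 4)*2 + i`[23,2]->8
23: g=5,t=3
[2] (3*2+0+8,5) = (14,5)
row: 8 vs 14

buggy=8 correct=14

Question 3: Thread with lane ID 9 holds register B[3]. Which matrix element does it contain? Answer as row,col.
11,2

lane 9: g=2 (9/4), t=1 (9%4)
i=3: r=1*2+1+8=11, c=g=2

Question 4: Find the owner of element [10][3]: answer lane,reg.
13,2

c:3=>grp=3  r:10=>rB=1,tig=1,lo=0
L=3*4+1=13  i=1*2+0=2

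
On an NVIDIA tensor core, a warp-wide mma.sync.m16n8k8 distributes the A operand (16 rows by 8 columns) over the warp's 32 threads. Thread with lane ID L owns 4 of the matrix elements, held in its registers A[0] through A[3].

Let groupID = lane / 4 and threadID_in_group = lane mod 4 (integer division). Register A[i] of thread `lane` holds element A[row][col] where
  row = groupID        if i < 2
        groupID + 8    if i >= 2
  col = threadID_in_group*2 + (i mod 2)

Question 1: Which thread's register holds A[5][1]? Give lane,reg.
r=5->g=5,rb=0  c=1->t=0,b0=1
L=5*4+0=20  i=0*2+1=1

20,1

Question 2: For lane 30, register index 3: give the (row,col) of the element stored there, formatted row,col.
L=30⇒gr=30>>2=7, th=30&3=2
[3]⇒row 7+8=15  col 2·2+1=5

15,5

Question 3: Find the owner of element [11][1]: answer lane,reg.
12,3

r:11=>grp=3,rB=1  c:1=>tig=0,lo=1
L=3*4+0=12  i=1*2+1=3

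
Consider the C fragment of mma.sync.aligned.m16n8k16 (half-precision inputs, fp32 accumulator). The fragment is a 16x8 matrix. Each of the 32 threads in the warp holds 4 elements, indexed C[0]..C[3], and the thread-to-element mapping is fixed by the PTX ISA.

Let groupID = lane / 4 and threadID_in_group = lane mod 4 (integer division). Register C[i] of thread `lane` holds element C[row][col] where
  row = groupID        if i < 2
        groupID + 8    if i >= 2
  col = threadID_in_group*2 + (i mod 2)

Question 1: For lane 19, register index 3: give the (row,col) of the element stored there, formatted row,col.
12,7

L=19->gid=19>>2=4, tid=19&3=3
[3]->row 4+8=12  col 3·2+1=7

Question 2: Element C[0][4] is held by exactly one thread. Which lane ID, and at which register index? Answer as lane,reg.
r: 0->gid=0,r8=0  c: 4->tid=2,i&1=0
L=0*4+2=2  i=0*2+0=0

2,0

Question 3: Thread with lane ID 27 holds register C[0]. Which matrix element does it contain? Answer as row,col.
27: gid=6,tid=3
[0] (6+0,3*2+0) = (6,6)

6,6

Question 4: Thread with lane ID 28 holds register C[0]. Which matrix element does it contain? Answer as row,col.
7,0

lane 28→28/4=7, 28 mod 4=0
i=0  r:7+0→7  c:2·0+0→0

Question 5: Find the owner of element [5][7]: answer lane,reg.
r:5=>grp=5,rB=0  c:7=>tig=3,lo=1
L=5*4+3=23  i=0*2+1=1

23,1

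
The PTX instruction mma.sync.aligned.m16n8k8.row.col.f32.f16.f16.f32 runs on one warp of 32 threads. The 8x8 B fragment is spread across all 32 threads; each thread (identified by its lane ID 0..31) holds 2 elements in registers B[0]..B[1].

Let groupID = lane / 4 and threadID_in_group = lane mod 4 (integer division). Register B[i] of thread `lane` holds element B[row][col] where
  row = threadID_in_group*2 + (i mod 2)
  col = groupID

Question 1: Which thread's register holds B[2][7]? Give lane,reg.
29,0

c=7->g=7  r=2->t=1,b0=0
L=7*4+1=29  i=0=0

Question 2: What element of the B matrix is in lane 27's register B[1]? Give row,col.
L=27=>grp=27>>2=6, tig=27&3=3
[1]=>row 3·2+1=7  col grp=6

7,6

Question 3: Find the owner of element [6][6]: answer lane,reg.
27,0

c=6->g=6  r=6->t=3,b0=0
L=6*4+3=27  i=0=0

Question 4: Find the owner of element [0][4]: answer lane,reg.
16,0

c:4=>grp=4  r:0=>tig=0,lo=0
L=4*4+0=16  i=0=0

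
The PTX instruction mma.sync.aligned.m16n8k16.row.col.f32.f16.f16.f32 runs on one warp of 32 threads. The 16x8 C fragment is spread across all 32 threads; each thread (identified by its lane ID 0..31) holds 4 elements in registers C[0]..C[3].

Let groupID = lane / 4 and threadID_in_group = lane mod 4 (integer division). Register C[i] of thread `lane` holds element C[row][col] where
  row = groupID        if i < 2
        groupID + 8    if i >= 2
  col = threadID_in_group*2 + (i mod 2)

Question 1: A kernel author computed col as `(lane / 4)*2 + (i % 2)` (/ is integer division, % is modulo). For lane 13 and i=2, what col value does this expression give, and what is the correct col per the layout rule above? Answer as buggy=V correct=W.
buggy=6 correct=2

`(lane / 4)*2 + (i % 2)`[13,2]⇒6
lane 13⇒13/4=3, 13 mod 4=1
i=2  r:3+8⇒11  c:2·1+0⇒2
col: 6 vs 2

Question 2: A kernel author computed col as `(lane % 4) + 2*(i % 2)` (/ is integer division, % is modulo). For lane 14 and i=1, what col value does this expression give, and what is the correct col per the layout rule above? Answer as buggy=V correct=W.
buggy=4 correct=5

`(lane % 4) + 2*(i % 2)`[14,1]=>4
14: grp=3,tig=2
[1] (3+0,2*2+1) = (3,5)
col: 4 vs 5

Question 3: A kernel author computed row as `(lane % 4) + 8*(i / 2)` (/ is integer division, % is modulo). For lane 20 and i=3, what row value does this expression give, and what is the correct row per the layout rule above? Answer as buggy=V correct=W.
buggy=8 correct=13

`(lane % 4) + 8*(i / 2)`[20,3]→8
20: G=5,T=0
[3] (5+8,0*2+1) = (13,1)
row: 8 vs 13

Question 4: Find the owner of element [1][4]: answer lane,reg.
6,0

r=1→G=1,rhi=0  c=4→T=2,p=0
L=1*4+2=6  i=0*2+0=0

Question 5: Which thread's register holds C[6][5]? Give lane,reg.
26,1

r: 6->gid=6,r8=0  c: 5->tid=2,i&1=1
L=6*4+2=26  i=0*2+1=1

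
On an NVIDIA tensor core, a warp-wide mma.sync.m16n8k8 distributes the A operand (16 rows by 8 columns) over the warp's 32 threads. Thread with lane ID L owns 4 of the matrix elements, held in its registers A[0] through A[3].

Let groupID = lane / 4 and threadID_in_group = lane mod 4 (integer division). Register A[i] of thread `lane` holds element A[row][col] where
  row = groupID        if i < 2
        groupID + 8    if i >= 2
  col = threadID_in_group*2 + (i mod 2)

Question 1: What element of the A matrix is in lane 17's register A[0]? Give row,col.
4,2

lane 17->17/4=4, 17 mod 4=1
i=0  r:4+0->4  c:2·1+0->2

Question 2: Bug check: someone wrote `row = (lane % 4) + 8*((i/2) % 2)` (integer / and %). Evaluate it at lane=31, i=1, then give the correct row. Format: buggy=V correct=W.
`(lane % 4) + 8*((i/2) % 2)`[31,1]→3
L=31→G=31>>2=7, T=31&3=3
[1]→row 7+0=7  col 3·2+1=7
row: 3 vs 7

buggy=3 correct=7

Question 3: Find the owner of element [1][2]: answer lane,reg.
r=1⇒gr=1,Rb=0  c=2⇒th=1,odd=0
L=1*4+1=5  i=0*2+0=0

5,0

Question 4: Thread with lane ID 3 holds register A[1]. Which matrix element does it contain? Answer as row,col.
lane 3: G=0 (3/4), T=3 (3%4)
i=1: r=0+0=0, c=3*2+1=7

0,7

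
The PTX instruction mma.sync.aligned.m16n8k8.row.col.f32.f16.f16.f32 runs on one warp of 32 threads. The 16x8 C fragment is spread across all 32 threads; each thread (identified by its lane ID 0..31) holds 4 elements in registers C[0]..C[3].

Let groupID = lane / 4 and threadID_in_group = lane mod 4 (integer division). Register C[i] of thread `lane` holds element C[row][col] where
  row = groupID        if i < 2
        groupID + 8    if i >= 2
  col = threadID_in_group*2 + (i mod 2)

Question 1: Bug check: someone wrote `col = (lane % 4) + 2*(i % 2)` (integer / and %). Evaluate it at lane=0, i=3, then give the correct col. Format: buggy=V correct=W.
buggy=2 correct=1

`(lane % 4) + 2*(i % 2)`[0,3]->2
0: g=0,t=0
[3] (0+8,0*2+1) = (8,1)
col: 2 vs 1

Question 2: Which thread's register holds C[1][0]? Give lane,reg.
4,0

r=1→G=1,rhi=0  c=0→T=0,p=0
L=1*4+0=4  i=0*2+0=0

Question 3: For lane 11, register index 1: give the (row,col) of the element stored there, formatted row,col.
lane 11: grp=2 (11/4), tig=3 (11%4)
i=1: r=2+0=2, c=3*2+1=7

2,7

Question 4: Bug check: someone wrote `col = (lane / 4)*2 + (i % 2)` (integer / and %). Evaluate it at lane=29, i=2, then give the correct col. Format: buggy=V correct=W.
buggy=14 correct=2

`(lane / 4)*2 + (i % 2)`[29,2]→14
L=29→G=29>>2=7, T=29&3=1
[2]→row 7+8=15  col 1·2+0=2
col: 14 vs 2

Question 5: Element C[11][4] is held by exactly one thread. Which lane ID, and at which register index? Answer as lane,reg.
r=11->g=3,rb=1  c=4->t=2,b0=0
L=3*4+2=14  i=1*2+0=2

14,2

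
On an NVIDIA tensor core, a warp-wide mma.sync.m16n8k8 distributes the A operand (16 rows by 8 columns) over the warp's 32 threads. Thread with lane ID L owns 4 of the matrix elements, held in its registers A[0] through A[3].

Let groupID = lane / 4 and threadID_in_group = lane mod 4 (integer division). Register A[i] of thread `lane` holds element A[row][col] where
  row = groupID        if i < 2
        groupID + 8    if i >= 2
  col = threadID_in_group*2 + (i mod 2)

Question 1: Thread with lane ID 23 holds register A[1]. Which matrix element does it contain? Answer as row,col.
5,7

L=23->g=23>>2=5, t=23&3=3
[1]->row 5+0=5  col 3·2+1=7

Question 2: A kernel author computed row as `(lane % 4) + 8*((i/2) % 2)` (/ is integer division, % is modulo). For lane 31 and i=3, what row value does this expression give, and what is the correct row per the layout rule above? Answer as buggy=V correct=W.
`(lane % 4) + 8*((i/2) % 2)`[31,3]→11
31: G=7,T=3
[3] (7+8,3*2+1) = (15,7)
row: 11 vs 15

buggy=11 correct=15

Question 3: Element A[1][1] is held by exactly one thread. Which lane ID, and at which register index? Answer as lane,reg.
r=1->g=1,rb=0  c=1->t=0,b0=1
L=1*4+0=4  i=0*2+1=1

4,1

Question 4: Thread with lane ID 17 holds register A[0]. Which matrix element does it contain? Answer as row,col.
17: g=4,t=1
[0] (4+0,1*2+0) = (4,2)

4,2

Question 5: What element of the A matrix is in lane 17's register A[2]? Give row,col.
lane 17: gr=4 (17/4), th=1 (17%4)
i=2: r=4+8=12, c=1*2+0=2

12,2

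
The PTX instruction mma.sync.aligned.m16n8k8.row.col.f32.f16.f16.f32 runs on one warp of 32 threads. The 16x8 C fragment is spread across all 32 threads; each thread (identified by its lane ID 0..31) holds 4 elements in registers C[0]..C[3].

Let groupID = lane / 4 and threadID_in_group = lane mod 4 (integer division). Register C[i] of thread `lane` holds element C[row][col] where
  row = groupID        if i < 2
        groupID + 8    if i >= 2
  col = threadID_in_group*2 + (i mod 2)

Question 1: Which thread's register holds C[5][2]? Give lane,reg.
21,0

r=5→G=5,rhi=0  c=2→T=1,p=0
L=5*4+1=21  i=0*2+0=0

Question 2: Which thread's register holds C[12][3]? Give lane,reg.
17,3

r=12⇒gr=4,Rb=1  c=3⇒th=1,odd=1
L=4*4+1=17  i=1*2+1=3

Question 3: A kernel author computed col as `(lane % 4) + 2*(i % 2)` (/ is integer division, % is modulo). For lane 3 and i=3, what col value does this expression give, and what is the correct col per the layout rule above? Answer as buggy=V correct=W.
buggy=5 correct=7

`(lane % 4) + 2*(i % 2)`[3,3]=>5
L=3=>grp=3>>2=0, tig=3&3=3
[3]=>row 0+8=8  col 3·2+1=7
col: 5 vs 7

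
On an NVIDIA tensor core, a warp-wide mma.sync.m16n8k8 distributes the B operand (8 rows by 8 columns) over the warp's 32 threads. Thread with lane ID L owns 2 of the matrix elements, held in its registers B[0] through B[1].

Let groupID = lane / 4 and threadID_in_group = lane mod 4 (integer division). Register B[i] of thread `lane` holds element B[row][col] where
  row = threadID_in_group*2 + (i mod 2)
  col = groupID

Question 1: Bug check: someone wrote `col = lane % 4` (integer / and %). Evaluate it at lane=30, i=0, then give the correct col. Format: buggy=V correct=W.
`lane % 4`[30,0]->2
30: g=7,t=2
[0] (2*2+0,7) = (4,7)
col: 2 vs 7

buggy=2 correct=7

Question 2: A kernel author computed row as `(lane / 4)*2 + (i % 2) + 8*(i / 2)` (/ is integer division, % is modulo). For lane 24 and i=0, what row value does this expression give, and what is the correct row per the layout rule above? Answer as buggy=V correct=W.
buggy=12 correct=0

`(lane / 4)*2 + (i % 2) + 8*(i / 2)`[24,0]=>12
lane 24=>24/4=6, 24 mod 4=0
i=0  r:2·0+0=>0  c:6
row: 12 vs 0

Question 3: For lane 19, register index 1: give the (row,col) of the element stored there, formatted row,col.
7,4

lane 19->19/4=4, 19 mod 4=3
i=1  r:2·3+1->7  c:4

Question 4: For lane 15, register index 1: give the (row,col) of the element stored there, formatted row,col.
7,3

15: g=3,t=3
[1] (3*2+1,3) = (7,3)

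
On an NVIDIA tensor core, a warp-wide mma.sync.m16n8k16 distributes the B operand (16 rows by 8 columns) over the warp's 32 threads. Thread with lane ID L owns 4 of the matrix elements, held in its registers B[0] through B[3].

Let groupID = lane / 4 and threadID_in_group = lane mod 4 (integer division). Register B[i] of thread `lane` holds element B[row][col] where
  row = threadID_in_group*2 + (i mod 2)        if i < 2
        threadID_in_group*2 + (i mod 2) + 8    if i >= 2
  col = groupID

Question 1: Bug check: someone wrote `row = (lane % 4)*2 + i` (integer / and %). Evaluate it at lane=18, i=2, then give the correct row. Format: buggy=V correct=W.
buggy=6 correct=12

`(lane % 4)*2 + i`[18,2]->6
18: gid=4,tid=2
[2] (2*2+0+8,4) = (12,4)
row: 6 vs 12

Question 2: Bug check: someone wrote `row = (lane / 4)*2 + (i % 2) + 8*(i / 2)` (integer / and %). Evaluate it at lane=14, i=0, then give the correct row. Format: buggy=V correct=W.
`(lane / 4)*2 + (i % 2) + 8*(i / 2)`[14,0]->6
14: g=3,t=2
[0] (2*2+0+0,3) = (4,3)
row: 6 vs 4

buggy=6 correct=4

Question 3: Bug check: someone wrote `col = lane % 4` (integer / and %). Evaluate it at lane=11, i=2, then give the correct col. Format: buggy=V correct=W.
`lane % 4`[11,2]->3
11: g=2,t=3
[2] (3*2+0+8,2) = (14,2)
col: 3 vs 2

buggy=3 correct=2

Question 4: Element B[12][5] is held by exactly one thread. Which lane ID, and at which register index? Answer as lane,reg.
22,2

c:5=>grp=5  r:12=>rB=1,tig=2,lo=0
L=5*4+2=22  i=1*2+0=2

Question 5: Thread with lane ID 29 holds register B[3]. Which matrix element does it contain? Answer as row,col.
L=29->gid=29>>2=7, tid=29&3=1
[3]->row 1·2+1+8=11  col gid=7

11,7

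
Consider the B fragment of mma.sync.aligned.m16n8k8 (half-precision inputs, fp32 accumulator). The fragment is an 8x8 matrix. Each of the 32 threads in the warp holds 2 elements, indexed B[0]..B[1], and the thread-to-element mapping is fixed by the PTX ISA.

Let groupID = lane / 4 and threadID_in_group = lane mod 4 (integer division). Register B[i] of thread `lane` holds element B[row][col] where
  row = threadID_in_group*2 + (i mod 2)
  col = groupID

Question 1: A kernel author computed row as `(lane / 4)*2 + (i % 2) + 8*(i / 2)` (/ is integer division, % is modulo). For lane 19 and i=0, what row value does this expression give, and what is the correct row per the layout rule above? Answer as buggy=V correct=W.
`(lane / 4)*2 + (i % 2) + 8*(i / 2)`[19,0]->8
lane 19: gid=4 (19/4), tid=3 (19%4)
i=0: r=3*2+0=6, c=gid=4
row: 8 vs 6

buggy=8 correct=6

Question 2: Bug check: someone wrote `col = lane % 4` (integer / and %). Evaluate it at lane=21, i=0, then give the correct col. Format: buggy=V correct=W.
buggy=1 correct=5

`lane % 4`[21,0]->1
lane 21->21/4=5, 21 mod 4=1
i=0  r:2·1+0->2  c:5
col: 1 vs 5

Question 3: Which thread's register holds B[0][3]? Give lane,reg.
c=3→G=3  r=0→T=0,p=0
L=3*4+0=12  i=0=0

12,0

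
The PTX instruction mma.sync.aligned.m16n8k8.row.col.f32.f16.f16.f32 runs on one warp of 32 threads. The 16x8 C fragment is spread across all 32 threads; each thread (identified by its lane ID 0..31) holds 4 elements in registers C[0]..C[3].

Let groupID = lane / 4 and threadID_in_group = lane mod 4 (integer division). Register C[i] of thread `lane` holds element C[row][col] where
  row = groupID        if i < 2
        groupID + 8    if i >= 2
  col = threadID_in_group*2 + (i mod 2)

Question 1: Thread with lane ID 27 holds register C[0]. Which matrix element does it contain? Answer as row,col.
6,6

lane 27->27/4=6, 27 mod 4=3
i=0  r:6+0->6  c:2·3+0->6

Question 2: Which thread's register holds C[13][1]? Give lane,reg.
20,3

r=13→G=5,rhi=1  c=1→T=0,p=1
L=5*4+0=20  i=1*2+1=3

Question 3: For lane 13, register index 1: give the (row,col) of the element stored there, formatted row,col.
3,3

lane 13->13/4=3, 13 mod 4=1
i=1  r:3+0->3  c:2·1+1->3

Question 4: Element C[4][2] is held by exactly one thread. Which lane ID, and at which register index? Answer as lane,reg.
17,0

r: 4->gid=4,r8=0  c: 2->tid=1,i&1=0
L=4*4+1=17  i=0*2+0=0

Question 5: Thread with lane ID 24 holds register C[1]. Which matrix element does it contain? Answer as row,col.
24: gid=6,tid=0
[1] (6+0,0*2+1) = (6,1)

6,1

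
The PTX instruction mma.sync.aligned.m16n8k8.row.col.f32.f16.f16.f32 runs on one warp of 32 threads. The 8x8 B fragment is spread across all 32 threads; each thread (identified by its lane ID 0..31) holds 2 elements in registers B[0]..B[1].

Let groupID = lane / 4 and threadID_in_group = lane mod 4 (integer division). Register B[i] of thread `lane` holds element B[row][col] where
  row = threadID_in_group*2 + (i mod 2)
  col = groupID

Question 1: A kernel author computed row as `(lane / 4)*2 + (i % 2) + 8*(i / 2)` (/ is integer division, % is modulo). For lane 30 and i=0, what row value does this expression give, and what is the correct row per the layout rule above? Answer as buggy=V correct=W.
buggy=14 correct=4

`(lane / 4)*2 + (i % 2) + 8*(i / 2)`[30,0]->14
30: gid=7,tid=2
[0] (2*2+0,7) = (4,7)
row: 14 vs 4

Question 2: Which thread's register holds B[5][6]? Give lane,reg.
c=6⇒gr=6  r=5⇒th=2,odd=1
L=6*4+2=26  i=1=1

26,1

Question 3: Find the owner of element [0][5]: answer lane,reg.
20,0

c=5→G=5  r=0→T=0,p=0
L=5*4+0=20  i=0=0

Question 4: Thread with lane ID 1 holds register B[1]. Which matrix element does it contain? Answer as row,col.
1: grp=0,tig=1
[1] (1*2+1,0) = (3,0)

3,0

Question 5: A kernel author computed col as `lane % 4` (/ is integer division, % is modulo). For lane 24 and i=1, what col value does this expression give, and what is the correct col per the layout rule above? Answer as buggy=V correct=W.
buggy=0 correct=6

`lane % 4`[24,1]=>0
L=24=>grp=24>>2=6, tig=24&3=0
[1]=>row 0·2+1=1  col grp=6
col: 0 vs 6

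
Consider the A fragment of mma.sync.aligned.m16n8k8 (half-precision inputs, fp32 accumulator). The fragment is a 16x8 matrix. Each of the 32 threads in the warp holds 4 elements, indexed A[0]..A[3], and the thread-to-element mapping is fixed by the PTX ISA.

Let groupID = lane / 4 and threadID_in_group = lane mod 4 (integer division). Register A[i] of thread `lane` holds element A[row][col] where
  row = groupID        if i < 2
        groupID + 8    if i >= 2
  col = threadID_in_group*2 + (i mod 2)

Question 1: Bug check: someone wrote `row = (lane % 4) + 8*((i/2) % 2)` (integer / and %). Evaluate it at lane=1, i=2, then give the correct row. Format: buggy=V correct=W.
`(lane % 4) + 8*((i/2) % 2)`[1,2]=>9
lane 1: grp=0 (1/4), tig=1 (1%4)
i=2: r=0+8=8, c=1*2+0=2
row: 9 vs 8

buggy=9 correct=8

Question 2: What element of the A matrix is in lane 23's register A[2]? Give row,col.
L=23→G=23>>2=5, T=23&3=3
[2]→row 5+8=13  col 3·2+0=6

13,6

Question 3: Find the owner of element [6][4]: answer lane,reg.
r:6=>grp=6,rB=0  c:4=>tig=2,lo=0
L=6*4+2=26  i=0*2+0=0

26,0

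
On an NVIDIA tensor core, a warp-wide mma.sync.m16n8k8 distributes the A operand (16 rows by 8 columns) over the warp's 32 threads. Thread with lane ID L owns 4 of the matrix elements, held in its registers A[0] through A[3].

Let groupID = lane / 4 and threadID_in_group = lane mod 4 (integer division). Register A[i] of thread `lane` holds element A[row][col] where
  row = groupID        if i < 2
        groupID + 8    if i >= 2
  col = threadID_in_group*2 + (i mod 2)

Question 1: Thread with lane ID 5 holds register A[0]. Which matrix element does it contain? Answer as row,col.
5: grp=1,tig=1
[0] (1+0,1*2+0) = (1,2)

1,2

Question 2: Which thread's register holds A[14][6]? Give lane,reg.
27,2

r:14=>grp=6,rB=1  c:6=>tig=3,lo=0
L=6*4+3=27  i=1*2+0=2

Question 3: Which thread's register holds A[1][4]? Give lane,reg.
6,0

r:1=>grp=1,rB=0  c:4=>tig=2,lo=0
L=1*4+2=6  i=0*2+0=0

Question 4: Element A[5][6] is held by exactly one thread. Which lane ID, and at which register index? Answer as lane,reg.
23,0

r=5->g=5,rb=0  c=6->t=3,b0=0
L=5*4+3=23  i=0*2+0=0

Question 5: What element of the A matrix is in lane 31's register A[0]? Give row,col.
7,6

31: G=7,T=3
[0] (7+0,3*2+0) = (7,6)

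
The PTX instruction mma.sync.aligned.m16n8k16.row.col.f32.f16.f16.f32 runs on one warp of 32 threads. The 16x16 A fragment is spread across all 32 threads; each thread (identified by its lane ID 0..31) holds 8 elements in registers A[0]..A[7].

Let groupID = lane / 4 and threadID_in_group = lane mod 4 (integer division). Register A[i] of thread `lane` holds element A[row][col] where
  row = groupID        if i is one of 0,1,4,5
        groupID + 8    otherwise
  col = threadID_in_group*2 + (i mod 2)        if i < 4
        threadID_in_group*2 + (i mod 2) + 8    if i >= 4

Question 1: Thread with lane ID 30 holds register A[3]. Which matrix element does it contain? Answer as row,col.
30: g=7,t=2
[3] (7+8,2*2+1+0) = (15,5)

15,5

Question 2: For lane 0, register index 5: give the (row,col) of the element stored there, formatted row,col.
0: gr=0,th=0
[5] (0+0,0*2+1+8) = (0,9)

0,9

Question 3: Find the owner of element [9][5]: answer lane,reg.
6,3

r=9->g=1,rb=1  c=5->cb=0,t=2,b0=1
L=1*4+2=6  i=0*4+1*2+1=3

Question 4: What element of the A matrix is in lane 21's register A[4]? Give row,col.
5,10

L=21=>grp=21>>2=5, tig=21&3=1
[4]=>row 5+0=5  col 1·2+0+8=10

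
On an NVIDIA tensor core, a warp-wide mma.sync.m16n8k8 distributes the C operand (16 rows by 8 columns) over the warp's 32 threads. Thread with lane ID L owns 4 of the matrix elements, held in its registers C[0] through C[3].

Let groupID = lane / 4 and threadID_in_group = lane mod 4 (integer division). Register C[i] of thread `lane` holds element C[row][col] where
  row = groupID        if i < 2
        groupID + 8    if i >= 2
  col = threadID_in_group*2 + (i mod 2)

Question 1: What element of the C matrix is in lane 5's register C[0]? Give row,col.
1,2

5: G=1,T=1
[0] (1+0,1*2+0) = (1,2)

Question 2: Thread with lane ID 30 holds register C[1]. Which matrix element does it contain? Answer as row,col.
lane 30=>30/4=7, 30 mod 4=2
i=1  r:7+0=>7  c:2·2+1=>5

7,5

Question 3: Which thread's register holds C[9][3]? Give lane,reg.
r=9⇒gr=1,Rb=1  c=3⇒th=1,odd=1
L=1*4+1=5  i=1*2+1=3

5,3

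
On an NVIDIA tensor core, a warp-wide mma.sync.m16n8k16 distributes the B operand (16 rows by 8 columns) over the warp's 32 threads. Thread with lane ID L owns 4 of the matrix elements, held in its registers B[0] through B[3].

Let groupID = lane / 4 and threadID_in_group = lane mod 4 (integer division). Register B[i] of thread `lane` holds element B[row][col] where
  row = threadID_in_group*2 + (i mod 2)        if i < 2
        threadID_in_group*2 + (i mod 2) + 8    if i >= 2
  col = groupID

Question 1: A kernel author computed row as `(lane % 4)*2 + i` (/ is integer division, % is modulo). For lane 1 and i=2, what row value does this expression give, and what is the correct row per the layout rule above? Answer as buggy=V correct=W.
`(lane % 4)*2 + i`[1,2]→4
lane 1: G=0 (1/4), T=1 (1%4)
i=2: r=1*2+0+8=10, c=G=0
row: 4 vs 10

buggy=4 correct=10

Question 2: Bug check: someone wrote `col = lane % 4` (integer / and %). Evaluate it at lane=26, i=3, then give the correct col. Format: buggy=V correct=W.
`lane % 4`[26,3]⇒2
lane 26⇒26/4=6, 26 mod 4=2
i=3  r:2·2+1+8⇒13  c:6
col: 2 vs 6

buggy=2 correct=6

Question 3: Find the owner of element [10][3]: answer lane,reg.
c: 3->gid=3  r: 10->r8=1,tid=1,i&1=0
L=3*4+1=13  i=1*2+0=2

13,2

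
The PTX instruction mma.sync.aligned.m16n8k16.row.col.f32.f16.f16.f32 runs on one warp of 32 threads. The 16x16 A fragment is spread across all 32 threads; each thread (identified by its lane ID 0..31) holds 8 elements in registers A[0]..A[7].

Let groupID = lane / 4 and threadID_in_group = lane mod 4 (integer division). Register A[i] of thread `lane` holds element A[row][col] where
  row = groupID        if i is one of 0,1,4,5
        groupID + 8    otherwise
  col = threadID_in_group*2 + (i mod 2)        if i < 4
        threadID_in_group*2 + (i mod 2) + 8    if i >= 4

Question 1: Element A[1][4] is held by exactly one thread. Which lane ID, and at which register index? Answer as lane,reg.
r:1=>grp=1,rB=0  c:4=>cB=0,tig=2,lo=0
L=1*4+2=6  i=0*4+0*2+0=0

6,0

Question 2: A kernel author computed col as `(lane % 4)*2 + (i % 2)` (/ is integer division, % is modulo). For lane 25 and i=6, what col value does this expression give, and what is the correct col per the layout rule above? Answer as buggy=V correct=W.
buggy=2 correct=10

`(lane % 4)*2 + (i % 2)`[25,6]→2
25: G=6,T=1
[6] (6+8,1*2+0+8) = (14,10)
col: 2 vs 10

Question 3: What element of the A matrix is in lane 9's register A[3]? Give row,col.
L=9->g=9>>2=2, t=9&3=1
[3]->row 2+8=10  col 1·2+1+0=3

10,3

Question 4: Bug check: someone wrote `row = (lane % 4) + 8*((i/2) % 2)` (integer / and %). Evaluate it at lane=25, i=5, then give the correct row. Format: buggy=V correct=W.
buggy=1 correct=6

`(lane % 4) + 8*((i/2) % 2)`[25,5]->1
25: gid=6,tid=1
[5] (6+0,1*2+1+8) = (6,11)
row: 1 vs 6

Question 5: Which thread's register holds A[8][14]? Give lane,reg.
r=8→G=0,rhi=1  c=14→chi=1,T=3,p=0
L=0*4+3=3  i=1*4+1*2+0=6

3,6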